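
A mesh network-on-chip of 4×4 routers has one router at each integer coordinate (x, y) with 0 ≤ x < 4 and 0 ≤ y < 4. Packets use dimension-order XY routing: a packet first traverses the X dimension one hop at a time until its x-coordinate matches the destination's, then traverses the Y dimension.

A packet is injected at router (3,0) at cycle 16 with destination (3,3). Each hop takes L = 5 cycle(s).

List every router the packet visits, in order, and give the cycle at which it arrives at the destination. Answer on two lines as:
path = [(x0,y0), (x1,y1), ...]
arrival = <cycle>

[0] x=3 y=0 t=16
[1] x=3 y=1 t=21 →N
[2] x=3 y=2 t=26 →N
[3] x=3 y=3 t=31 →N

path = [(3,0), (3,1), (3,2), (3,3)]
arrival = 31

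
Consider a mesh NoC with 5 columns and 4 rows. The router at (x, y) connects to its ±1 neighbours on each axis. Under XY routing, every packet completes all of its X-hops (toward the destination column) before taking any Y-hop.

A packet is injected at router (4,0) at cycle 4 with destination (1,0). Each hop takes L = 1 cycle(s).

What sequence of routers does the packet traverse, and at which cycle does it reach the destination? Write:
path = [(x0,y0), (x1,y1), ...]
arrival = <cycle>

t=4: at (4,0)
t=5: at (3,0) after W
t=6: at (2,0) after W
t=7: at (1,0) after W

path = [(4,0), (3,0), (2,0), (1,0)]
arrival = 7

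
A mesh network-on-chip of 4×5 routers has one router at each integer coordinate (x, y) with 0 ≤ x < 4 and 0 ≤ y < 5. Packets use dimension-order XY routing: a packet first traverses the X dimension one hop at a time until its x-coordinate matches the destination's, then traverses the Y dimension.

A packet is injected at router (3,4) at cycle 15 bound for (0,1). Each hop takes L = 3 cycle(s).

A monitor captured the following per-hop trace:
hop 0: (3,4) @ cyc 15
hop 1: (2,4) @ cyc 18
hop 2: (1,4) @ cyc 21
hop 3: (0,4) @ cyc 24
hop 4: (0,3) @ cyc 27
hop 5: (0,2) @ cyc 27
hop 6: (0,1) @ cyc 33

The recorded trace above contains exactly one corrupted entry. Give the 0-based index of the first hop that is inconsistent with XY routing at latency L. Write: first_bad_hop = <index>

first_bad_hop = 5

  1: Δx=-1 Δy=+0 Δt=3 [ok]
  2: Δx=-1 Δy=+0 Δt=3 [ok]
  3: Δx=-1 Δy=+0 Δt=3 [ok]
  4: Δx=+0 Δy=-1 Δt=3 [ok]
  5: Δx=+0 Δy=-1 Δt=0 [BAD: Δcyc=0≠L]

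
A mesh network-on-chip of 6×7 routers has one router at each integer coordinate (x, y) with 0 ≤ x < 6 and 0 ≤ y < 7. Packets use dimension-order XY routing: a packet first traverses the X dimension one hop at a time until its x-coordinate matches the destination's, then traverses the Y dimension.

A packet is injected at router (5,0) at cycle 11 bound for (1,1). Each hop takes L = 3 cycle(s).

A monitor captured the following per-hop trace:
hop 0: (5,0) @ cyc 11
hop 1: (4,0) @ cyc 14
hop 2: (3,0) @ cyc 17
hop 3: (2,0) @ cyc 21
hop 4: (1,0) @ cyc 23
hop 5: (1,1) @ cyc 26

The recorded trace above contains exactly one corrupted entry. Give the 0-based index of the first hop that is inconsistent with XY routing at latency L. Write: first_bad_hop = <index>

first_bad_hop = 3

check 1→ d=(-1,0) cyc+3: ok
check 2→ d=(-1,0) cyc+3: ok
check 3→ d=(-1,0) cyc+4: BAD: Δcyc=4≠L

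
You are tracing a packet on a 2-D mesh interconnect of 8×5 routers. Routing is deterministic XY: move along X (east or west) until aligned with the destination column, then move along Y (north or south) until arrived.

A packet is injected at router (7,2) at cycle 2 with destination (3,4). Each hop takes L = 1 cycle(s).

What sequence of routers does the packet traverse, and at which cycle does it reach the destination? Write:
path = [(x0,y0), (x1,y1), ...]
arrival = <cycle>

path = [(7,2), (6,2), (5,2), (4,2), (3,2), (3,3), (3,4)]
arrival = 8

  0. router=(7,2) cycle=2 (inject)
  1. router=(6,2) cycle=3 dir=W
  2. router=(5,2) cycle=4 dir=W
  3. router=(4,2) cycle=5 dir=W
  4. router=(3,2) cycle=6 dir=W
  5. router=(3,3) cycle=7 dir=N
  6. router=(3,4) cycle=8 dir=N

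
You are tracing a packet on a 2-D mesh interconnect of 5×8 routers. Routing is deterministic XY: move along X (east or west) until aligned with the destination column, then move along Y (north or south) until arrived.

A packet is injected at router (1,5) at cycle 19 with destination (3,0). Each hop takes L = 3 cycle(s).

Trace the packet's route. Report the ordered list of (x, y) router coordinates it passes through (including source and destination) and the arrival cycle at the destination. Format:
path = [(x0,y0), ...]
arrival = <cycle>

path = [(1,5), (2,5), (3,5), (3,4), (3,3), (3,2), (3,1), (3,0)]
arrival = 40

src (1,5)  cyc=19
E→(2,5)  cyc=22
E→(3,5)  cyc=25
S→(3,4)  cyc=28
S→(3,3)  cyc=31
S→(3,2)  cyc=34
S→(3,1)  cyc=37
S→(3,0)  cyc=40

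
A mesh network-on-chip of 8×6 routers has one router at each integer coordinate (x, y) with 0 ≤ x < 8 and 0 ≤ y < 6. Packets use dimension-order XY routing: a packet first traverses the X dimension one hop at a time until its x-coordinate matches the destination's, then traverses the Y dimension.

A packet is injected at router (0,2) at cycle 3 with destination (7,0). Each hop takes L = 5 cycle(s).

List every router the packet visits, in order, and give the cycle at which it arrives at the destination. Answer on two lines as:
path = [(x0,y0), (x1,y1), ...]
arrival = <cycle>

path = [(0,2), (1,2), (2,2), (3,2), (4,2), (5,2), (6,2), (7,2), (7,1), (7,0)]
arrival = 48

#0 — 0,2 | c3
#1 — 1,2 | c8 | E
#2 — 2,2 | c13 | E
#3 — 3,2 | c18 | E
#4 — 4,2 | c23 | E
#5 — 5,2 | c28 | E
#6 — 6,2 | c33 | E
#7 — 7,2 | c38 | E
#8 — 7,1 | c43 | S
#9 — 7,0 | c48 | S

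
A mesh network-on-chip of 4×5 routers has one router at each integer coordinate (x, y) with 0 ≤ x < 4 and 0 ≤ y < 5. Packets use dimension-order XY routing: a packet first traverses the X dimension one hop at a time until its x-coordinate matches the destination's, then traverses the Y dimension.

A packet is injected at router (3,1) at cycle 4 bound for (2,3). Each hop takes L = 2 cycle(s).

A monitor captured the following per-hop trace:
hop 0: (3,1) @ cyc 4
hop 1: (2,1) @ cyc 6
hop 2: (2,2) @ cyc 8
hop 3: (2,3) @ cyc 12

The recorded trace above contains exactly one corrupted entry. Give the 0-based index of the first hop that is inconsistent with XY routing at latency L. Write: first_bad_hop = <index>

first_bad_hop = 3

[1] (-1,+0) / 2c ⇒ ok
[2] (+0,+1) / 2c ⇒ ok
[3] (+0,+1) / 4c ⇒ BAD: Δcyc=4≠L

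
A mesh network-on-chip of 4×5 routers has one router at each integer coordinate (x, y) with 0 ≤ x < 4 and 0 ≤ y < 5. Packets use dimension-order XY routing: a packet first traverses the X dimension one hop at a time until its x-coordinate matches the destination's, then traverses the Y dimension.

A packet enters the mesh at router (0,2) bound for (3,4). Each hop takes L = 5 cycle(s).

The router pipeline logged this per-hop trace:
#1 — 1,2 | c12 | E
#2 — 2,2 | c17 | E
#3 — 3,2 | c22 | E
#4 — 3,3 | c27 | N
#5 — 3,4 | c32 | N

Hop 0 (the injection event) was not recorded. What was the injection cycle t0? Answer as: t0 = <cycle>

t0 = 7

At hop 1 the cycle is 12; in general cyc_k = t0 + kL.
Therefore t0 = 12 − L = 7.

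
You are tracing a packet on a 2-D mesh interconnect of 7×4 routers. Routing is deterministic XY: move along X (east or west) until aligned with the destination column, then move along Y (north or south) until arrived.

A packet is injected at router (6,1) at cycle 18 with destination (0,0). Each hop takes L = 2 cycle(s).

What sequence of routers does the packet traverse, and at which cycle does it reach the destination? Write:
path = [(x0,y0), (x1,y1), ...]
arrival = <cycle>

src (6,1)  cyc=18
W→(5,1)  cyc=20
W→(4,1)  cyc=22
W→(3,1)  cyc=24
W→(2,1)  cyc=26
W→(1,1)  cyc=28
W→(0,1)  cyc=30
S→(0,0)  cyc=32

path = [(6,1), (5,1), (4,1), (3,1), (2,1), (1,1), (0,1), (0,0)]
arrival = 32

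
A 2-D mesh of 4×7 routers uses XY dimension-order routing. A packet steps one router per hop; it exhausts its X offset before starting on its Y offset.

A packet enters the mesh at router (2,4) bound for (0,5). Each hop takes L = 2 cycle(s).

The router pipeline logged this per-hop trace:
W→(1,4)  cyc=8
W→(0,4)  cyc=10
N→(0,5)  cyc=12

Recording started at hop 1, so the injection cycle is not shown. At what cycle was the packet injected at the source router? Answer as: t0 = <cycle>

cyc[1] = 8 and cyc[k] = t0 + k·L for every k.
So t0 = 8 − 1·2 = 6.

t0 = 6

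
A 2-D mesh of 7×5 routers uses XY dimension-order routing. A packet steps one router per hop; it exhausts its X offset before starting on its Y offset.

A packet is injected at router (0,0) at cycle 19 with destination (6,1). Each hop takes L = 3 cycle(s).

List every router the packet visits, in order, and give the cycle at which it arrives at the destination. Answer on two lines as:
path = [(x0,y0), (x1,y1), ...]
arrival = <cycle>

path = [(0,0), (1,0), (2,0), (3,0), (4,0), (5,0), (6,0), (6,1)]
arrival = 40

[0] x=0 y=0 t=19
[1] x=1 y=0 t=22 →E
[2] x=2 y=0 t=25 →E
[3] x=3 y=0 t=28 →E
[4] x=4 y=0 t=31 →E
[5] x=5 y=0 t=34 →E
[6] x=6 y=0 t=37 →E
[7] x=6 y=1 t=40 →N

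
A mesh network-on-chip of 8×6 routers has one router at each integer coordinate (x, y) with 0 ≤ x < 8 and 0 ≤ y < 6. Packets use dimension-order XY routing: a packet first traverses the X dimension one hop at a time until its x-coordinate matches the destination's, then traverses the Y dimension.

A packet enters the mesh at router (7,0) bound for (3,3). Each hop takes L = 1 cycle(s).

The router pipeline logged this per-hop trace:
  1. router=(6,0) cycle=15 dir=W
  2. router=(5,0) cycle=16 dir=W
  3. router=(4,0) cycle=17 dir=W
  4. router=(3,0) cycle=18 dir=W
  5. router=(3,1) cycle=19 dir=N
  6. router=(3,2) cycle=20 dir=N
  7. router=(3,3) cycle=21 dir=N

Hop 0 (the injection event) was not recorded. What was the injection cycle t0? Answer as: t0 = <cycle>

At hop 1 the cycle is 15; in general cyc_k = t0 + kL.
Therefore t0 = 15 − L = 14.

t0 = 14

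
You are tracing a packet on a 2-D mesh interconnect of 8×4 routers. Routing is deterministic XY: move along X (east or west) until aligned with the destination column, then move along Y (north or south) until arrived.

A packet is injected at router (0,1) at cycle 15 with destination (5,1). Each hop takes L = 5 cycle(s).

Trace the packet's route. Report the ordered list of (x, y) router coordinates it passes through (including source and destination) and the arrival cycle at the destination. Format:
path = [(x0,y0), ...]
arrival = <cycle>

path = [(0,1), (1,1), (2,1), (3,1), (4,1), (5,1)]
arrival = 40

#0 — 0,1 | c15
#1 — 1,1 | c20 | E
#2 — 2,1 | c25 | E
#3 — 3,1 | c30 | E
#4 — 4,1 | c35 | E
#5 — 5,1 | c40 | E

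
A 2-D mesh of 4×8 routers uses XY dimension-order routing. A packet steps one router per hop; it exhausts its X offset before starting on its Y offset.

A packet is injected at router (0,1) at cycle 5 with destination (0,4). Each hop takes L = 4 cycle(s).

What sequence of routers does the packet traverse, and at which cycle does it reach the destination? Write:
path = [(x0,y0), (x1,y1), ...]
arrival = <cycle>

path = [(0,1), (0,2), (0,3), (0,4)]
arrival = 17

[0] x=0 y=1 t=5
[1] x=0 y=2 t=9 →N
[2] x=0 y=3 t=13 →N
[3] x=0 y=4 t=17 →N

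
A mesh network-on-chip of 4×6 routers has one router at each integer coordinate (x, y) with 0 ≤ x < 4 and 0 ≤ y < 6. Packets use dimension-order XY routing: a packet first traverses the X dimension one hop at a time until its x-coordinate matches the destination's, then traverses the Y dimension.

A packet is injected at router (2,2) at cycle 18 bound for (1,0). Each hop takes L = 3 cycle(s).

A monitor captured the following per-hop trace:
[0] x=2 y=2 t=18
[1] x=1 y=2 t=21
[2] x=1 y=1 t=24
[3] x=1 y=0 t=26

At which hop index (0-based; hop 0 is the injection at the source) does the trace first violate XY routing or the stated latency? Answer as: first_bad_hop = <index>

  1: Δx=-1 Δy=+0 Δt=3 [ok]
  2: Δx=+0 Δy=-1 Δt=3 [ok]
  3: Δx=+0 Δy=-1 Δt=2 [BAD: Δcyc=2≠L]

first_bad_hop = 3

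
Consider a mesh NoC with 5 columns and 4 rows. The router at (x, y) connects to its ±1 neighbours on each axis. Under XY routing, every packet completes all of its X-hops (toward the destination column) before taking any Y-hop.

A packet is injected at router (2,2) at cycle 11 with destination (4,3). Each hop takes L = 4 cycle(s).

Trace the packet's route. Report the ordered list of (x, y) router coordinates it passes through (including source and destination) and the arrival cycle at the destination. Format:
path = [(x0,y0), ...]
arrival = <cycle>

path = [(2,2), (3,2), (4,2), (4,3)]
arrival = 23

  0. router=(2,2) cycle=11 (inject)
  1. router=(3,2) cycle=15 dir=E
  2. router=(4,2) cycle=19 dir=E
  3. router=(4,3) cycle=23 dir=N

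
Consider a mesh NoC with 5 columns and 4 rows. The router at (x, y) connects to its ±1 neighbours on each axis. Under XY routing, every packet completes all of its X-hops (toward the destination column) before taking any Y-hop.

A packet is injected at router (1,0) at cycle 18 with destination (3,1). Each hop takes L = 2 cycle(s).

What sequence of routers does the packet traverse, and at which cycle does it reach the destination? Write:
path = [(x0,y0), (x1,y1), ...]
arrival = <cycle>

src (1,0)  cyc=18
E→(2,0)  cyc=20
E→(3,0)  cyc=22
N→(3,1)  cyc=24

path = [(1,0), (2,0), (3,0), (3,1)]
arrival = 24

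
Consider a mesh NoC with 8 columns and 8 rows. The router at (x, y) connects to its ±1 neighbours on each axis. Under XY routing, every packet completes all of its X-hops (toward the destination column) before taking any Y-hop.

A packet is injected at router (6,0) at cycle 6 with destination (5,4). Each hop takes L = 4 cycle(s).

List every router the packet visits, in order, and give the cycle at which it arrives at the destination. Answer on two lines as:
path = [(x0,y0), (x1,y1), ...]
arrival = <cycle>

#0 — 6,0 | c6
#1 — 5,0 | c10 | W
#2 — 5,1 | c14 | N
#3 — 5,2 | c18 | N
#4 — 5,3 | c22 | N
#5 — 5,4 | c26 | N

path = [(6,0), (5,0), (5,1), (5,2), (5,3), (5,4)]
arrival = 26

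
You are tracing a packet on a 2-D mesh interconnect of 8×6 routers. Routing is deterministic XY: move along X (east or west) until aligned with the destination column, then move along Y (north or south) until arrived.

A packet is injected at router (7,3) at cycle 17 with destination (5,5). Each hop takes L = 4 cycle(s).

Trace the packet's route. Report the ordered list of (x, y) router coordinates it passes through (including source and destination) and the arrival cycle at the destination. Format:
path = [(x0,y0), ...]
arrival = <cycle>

path = [(7,3), (6,3), (5,3), (5,4), (5,5)]
arrival = 33

src (7,3)  cyc=17
W→(6,3)  cyc=21
W→(5,3)  cyc=25
N→(5,4)  cyc=29
N→(5,5)  cyc=33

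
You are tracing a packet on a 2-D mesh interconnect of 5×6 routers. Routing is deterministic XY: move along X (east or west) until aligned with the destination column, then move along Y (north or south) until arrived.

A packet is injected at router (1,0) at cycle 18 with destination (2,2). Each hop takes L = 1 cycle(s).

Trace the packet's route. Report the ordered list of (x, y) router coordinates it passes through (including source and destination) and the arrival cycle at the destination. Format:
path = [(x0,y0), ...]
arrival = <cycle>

hop 0: (1,0) @ cyc 18
hop 1: (2,0) @ cyc 19  [E]
hop 2: (2,1) @ cyc 20  [N]
hop 3: (2,2) @ cyc 21  [N]

path = [(1,0), (2,0), (2,1), (2,2)]
arrival = 21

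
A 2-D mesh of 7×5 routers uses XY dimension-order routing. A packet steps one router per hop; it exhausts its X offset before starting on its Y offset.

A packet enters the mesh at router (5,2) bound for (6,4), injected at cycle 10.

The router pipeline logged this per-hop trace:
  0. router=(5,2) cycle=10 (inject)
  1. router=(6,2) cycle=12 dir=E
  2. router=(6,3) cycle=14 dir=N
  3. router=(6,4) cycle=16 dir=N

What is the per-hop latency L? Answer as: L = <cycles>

L = 2

Δcyc across hop 0→1: 12 − 10 = 2.
Each hop adds L, hence L = 2.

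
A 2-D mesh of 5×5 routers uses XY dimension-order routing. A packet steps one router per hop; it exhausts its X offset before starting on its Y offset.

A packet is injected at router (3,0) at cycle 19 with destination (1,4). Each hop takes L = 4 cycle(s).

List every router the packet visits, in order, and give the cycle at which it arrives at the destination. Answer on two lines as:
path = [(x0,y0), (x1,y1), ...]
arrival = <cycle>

path = [(3,0), (2,0), (1,0), (1,1), (1,2), (1,3), (1,4)]
arrival = 43

  0. router=(3,0) cycle=19 (inject)
  1. router=(2,0) cycle=23 dir=W
  2. router=(1,0) cycle=27 dir=W
  3. router=(1,1) cycle=31 dir=N
  4. router=(1,2) cycle=35 dir=N
  5. router=(1,3) cycle=39 dir=N
  6. router=(1,4) cycle=43 dir=N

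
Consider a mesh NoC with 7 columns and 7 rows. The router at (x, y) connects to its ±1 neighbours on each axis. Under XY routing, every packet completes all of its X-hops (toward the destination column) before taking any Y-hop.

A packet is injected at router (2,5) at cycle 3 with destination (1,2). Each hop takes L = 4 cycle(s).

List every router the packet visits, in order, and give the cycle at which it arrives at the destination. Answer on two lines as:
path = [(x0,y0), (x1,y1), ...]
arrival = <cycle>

#0 — 2,5 | c3
#1 — 1,5 | c7 | W
#2 — 1,4 | c11 | S
#3 — 1,3 | c15 | S
#4 — 1,2 | c19 | S

path = [(2,5), (1,5), (1,4), (1,3), (1,2)]
arrival = 19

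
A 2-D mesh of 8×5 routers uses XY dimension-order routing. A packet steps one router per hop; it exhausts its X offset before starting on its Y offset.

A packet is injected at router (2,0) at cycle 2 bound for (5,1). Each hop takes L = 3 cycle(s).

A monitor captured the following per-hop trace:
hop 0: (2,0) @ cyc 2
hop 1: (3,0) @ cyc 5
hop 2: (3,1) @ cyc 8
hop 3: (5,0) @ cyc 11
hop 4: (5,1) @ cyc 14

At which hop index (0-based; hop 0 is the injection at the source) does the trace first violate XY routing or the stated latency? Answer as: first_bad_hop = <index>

  1: Δx=+1 Δy=+0 Δt=3 [ok]
  2: Δx=+0 Δy=+1 Δt=3 [BAD: Y-move but x=3≠5]

first_bad_hop = 2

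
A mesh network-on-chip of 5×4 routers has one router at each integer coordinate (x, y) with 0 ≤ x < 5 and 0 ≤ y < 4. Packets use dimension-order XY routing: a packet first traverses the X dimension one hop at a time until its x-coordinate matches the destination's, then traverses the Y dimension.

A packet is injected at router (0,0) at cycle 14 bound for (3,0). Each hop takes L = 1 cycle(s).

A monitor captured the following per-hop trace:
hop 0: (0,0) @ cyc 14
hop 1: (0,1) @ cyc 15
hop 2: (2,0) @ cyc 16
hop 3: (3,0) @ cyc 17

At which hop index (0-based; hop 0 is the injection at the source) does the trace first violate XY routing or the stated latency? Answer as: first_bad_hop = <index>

first_bad_hop = 1

check 1→ d=(0,1) cyc+1: BAD: Y-move but x=0≠3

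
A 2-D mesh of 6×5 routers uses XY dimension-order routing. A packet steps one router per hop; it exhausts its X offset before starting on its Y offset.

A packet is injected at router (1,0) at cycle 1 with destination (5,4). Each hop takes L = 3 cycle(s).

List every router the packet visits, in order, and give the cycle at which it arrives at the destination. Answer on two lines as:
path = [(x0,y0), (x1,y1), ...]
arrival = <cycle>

hop 0: (1,0) @ cyc 1
hop 1: (2,0) @ cyc 4  [E]
hop 2: (3,0) @ cyc 7  [E]
hop 3: (4,0) @ cyc 10  [E]
hop 4: (5,0) @ cyc 13  [E]
hop 5: (5,1) @ cyc 16  [N]
hop 6: (5,2) @ cyc 19  [N]
hop 7: (5,3) @ cyc 22  [N]
hop 8: (5,4) @ cyc 25  [N]

path = [(1,0), (2,0), (3,0), (4,0), (5,0), (5,1), (5,2), (5,3), (5,4)]
arrival = 25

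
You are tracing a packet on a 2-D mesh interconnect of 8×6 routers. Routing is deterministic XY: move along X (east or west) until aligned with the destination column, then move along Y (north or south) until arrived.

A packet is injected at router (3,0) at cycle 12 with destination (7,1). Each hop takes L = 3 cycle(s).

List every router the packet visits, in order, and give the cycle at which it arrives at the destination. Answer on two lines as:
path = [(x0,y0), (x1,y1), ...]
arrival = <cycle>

#0 — 3,0 | c12
#1 — 4,0 | c15 | E
#2 — 5,0 | c18 | E
#3 — 6,0 | c21 | E
#4 — 7,0 | c24 | E
#5 — 7,1 | c27 | N

path = [(3,0), (4,0), (5,0), (6,0), (7,0), (7,1)]
arrival = 27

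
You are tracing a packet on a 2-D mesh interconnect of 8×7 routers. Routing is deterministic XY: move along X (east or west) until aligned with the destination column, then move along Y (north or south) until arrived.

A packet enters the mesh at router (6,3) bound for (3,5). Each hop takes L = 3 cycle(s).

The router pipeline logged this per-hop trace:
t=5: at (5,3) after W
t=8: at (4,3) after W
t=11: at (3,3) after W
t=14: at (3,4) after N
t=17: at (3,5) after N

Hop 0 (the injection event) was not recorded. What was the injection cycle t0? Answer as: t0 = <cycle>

The first recorded entry is hop 1 at cycle 5.
Therefore t0 = 5 − L = 2.

t0 = 2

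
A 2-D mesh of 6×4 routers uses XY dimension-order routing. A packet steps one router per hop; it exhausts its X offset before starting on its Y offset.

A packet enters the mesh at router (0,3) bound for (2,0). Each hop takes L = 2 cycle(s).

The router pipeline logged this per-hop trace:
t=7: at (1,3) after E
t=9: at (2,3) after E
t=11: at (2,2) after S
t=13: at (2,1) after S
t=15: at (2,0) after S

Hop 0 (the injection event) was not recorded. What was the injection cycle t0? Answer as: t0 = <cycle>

t0 = 5

The first recorded entry is hop 1 at cycle 7.
Subtract one hop: t0 = 7 − 2 = 5.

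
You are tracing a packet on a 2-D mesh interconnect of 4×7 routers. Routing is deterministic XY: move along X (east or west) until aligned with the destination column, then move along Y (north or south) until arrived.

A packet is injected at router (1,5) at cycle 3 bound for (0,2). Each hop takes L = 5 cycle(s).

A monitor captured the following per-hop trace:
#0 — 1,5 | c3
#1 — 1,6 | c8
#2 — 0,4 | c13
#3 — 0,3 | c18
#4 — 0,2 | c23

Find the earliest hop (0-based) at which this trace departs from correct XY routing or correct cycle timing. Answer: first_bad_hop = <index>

first_bad_hop = 1

hop 1: step (+0,+1), +5 cyc — BAD: Y-move but x=1≠0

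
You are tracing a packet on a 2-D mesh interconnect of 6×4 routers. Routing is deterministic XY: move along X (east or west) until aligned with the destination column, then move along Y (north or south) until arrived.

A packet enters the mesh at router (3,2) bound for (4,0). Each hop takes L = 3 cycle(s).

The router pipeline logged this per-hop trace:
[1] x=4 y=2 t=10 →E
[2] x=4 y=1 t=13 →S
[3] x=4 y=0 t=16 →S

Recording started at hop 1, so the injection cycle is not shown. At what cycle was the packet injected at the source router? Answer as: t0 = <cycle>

t0 = 7

cyc[1] = 10 and cyc[k] = t0 + k·L for every k.
Subtract one hop: t0 = 10 − 3 = 7.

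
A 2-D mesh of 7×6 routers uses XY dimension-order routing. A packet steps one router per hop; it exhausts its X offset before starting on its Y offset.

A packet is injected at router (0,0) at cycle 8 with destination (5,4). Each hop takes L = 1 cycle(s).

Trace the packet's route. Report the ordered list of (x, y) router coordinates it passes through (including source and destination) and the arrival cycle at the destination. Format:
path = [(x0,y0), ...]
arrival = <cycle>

path = [(0,0), (1,0), (2,0), (3,0), (4,0), (5,0), (5,1), (5,2), (5,3), (5,4)]
arrival = 17

#0 — 0,0 | c8
#1 — 1,0 | c9 | E
#2 — 2,0 | c10 | E
#3 — 3,0 | c11 | E
#4 — 4,0 | c12 | E
#5 — 5,0 | c13 | E
#6 — 5,1 | c14 | N
#7 — 5,2 | c15 | N
#8 — 5,3 | c16 | N
#9 — 5,4 | c17 | N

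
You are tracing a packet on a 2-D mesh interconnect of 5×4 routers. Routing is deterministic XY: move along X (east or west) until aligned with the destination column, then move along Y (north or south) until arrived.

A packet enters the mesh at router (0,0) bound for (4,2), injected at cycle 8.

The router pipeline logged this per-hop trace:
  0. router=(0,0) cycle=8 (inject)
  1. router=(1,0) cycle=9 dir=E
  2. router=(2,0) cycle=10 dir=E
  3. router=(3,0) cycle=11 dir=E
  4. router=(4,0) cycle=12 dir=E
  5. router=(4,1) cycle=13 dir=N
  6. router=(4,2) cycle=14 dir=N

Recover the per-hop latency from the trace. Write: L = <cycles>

L = 1

cyc[1] − cyc[0] = 9 − 8 = 1.
One hop costs L cycles, so L = 1.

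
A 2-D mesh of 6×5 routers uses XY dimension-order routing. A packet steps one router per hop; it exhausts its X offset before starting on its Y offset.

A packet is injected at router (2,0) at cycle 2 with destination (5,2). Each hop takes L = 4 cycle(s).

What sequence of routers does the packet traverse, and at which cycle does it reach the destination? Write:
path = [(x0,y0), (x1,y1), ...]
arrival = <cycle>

path = [(2,0), (3,0), (4,0), (5,0), (5,1), (5,2)]
arrival = 22

[0] x=2 y=0 t=2
[1] x=3 y=0 t=6 →E
[2] x=4 y=0 t=10 →E
[3] x=5 y=0 t=14 →E
[4] x=5 y=1 t=18 →N
[5] x=5 y=2 t=22 →N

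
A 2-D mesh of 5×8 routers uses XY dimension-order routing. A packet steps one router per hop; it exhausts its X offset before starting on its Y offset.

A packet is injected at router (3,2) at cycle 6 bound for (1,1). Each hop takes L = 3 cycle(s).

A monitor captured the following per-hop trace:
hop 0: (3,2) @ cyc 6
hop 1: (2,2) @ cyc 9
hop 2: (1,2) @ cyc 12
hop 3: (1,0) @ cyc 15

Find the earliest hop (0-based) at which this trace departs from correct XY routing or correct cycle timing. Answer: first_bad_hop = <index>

first_bad_hop = 3

[1] (-1,+0) / 3c ⇒ ok
[2] (-1,+0) / 3c ⇒ ok
[3] (+0,-2) / 3c ⇒ BAD: non-unit step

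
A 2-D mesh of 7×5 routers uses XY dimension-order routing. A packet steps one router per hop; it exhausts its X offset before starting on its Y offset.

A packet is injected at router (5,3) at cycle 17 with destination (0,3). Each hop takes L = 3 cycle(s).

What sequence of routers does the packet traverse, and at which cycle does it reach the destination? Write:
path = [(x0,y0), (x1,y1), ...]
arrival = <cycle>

path = [(5,3), (4,3), (3,3), (2,3), (1,3), (0,3)]
arrival = 32

#0 — 5,3 | c17
#1 — 4,3 | c20 | W
#2 — 3,3 | c23 | W
#3 — 2,3 | c26 | W
#4 — 1,3 | c29 | W
#5 — 0,3 | c32 | W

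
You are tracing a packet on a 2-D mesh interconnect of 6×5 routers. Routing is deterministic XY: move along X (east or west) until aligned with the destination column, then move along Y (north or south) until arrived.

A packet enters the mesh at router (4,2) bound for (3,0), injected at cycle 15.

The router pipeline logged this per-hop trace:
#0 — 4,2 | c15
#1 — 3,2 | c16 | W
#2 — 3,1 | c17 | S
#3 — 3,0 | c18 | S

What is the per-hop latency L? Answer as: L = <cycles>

L = 1

Between hops 0 and 1 the cycle counter advances 16 − 15 = 1.
That increment is L by definition: L = 1.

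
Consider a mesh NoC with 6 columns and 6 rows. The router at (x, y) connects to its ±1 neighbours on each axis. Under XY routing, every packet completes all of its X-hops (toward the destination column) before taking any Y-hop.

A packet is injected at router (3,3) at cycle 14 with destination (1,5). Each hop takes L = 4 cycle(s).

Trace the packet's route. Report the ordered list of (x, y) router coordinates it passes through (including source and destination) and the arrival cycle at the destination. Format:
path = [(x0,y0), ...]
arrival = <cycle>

#0 — 3,3 | c14
#1 — 2,3 | c18 | W
#2 — 1,3 | c22 | W
#3 — 1,4 | c26 | N
#4 — 1,5 | c30 | N

path = [(3,3), (2,3), (1,3), (1,4), (1,5)]
arrival = 30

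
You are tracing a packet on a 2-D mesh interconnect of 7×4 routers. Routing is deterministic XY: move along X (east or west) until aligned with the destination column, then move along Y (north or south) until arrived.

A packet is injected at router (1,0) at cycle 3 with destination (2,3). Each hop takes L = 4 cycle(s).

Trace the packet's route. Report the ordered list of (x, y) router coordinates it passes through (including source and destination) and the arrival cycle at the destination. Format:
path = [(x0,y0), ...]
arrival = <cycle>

  0. router=(1,0) cycle=3 (inject)
  1. router=(2,0) cycle=7 dir=E
  2. router=(2,1) cycle=11 dir=N
  3. router=(2,2) cycle=15 dir=N
  4. router=(2,3) cycle=19 dir=N

path = [(1,0), (2,0), (2,1), (2,2), (2,3)]
arrival = 19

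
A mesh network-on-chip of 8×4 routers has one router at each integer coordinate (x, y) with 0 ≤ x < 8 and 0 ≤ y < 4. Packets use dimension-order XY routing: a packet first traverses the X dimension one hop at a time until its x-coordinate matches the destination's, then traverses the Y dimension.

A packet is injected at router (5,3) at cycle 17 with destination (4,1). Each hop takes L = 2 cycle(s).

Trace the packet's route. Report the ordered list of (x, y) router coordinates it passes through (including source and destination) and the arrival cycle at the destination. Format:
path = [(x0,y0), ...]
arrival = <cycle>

path = [(5,3), (4,3), (4,2), (4,1)]
arrival = 23

src (5,3)  cyc=17
W→(4,3)  cyc=19
S→(4,2)  cyc=21
S→(4,1)  cyc=23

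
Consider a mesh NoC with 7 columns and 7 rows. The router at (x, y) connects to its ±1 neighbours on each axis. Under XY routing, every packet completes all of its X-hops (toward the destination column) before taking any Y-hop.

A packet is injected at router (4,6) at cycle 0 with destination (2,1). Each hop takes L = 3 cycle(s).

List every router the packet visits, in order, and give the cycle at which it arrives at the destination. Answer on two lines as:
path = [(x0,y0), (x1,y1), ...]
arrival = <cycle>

  0. router=(4,6) cycle=0 (inject)
  1. router=(3,6) cycle=3 dir=W
  2. router=(2,6) cycle=6 dir=W
  3. router=(2,5) cycle=9 dir=S
  4. router=(2,4) cycle=12 dir=S
  5. router=(2,3) cycle=15 dir=S
  6. router=(2,2) cycle=18 dir=S
  7. router=(2,1) cycle=21 dir=S

path = [(4,6), (3,6), (2,6), (2,5), (2,4), (2,3), (2,2), (2,1)]
arrival = 21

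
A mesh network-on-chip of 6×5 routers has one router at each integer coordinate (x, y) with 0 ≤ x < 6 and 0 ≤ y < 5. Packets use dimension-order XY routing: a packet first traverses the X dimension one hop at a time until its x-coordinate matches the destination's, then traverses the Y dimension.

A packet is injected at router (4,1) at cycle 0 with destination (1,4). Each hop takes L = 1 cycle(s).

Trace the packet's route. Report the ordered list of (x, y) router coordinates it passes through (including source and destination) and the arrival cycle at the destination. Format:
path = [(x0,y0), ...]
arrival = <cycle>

#0 — 4,1 | c0
#1 — 3,1 | c1 | W
#2 — 2,1 | c2 | W
#3 — 1,1 | c3 | W
#4 — 1,2 | c4 | N
#5 — 1,3 | c5 | N
#6 — 1,4 | c6 | N

path = [(4,1), (3,1), (2,1), (1,1), (1,2), (1,3), (1,4)]
arrival = 6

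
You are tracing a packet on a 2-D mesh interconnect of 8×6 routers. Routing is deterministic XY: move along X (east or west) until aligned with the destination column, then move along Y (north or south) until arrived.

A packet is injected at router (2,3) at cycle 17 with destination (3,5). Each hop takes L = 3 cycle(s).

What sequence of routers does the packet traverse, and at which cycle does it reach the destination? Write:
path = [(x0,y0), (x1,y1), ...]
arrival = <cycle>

#0 — 2,3 | c17
#1 — 3,3 | c20 | E
#2 — 3,4 | c23 | N
#3 — 3,5 | c26 | N

path = [(2,3), (3,3), (3,4), (3,5)]
arrival = 26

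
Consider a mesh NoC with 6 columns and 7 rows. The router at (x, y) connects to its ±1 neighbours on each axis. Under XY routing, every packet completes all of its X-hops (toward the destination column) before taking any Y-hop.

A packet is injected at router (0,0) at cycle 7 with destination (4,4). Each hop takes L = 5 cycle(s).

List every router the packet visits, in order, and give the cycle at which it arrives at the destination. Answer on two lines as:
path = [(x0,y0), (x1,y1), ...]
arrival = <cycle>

path = [(0,0), (1,0), (2,0), (3,0), (4,0), (4,1), (4,2), (4,3), (4,4)]
arrival = 47

hop 0: (0,0) @ cyc 7
hop 1: (1,0) @ cyc 12  [E]
hop 2: (2,0) @ cyc 17  [E]
hop 3: (3,0) @ cyc 22  [E]
hop 4: (4,0) @ cyc 27  [E]
hop 5: (4,1) @ cyc 32  [N]
hop 6: (4,2) @ cyc 37  [N]
hop 7: (4,3) @ cyc 42  [N]
hop 8: (4,4) @ cyc 47  [N]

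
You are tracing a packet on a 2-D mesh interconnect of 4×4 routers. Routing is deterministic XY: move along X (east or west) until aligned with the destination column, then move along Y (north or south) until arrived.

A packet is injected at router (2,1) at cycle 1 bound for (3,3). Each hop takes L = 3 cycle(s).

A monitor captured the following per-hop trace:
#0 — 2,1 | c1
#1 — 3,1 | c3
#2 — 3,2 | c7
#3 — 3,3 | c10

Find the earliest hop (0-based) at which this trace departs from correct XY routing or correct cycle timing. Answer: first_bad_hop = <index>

check 1→ d=(1,0) cyc+2: BAD: Δcyc=2≠L

first_bad_hop = 1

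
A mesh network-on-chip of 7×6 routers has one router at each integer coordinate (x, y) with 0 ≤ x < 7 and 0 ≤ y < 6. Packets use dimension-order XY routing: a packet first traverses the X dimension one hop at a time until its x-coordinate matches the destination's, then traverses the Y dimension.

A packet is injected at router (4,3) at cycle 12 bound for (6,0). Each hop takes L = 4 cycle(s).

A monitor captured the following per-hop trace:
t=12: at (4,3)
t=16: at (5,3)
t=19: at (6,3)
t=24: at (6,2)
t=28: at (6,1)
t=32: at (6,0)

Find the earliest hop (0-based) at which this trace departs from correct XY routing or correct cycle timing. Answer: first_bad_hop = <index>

hop 1: step (+1,+0), +4 cyc — ok
hop 2: step (+1,+0), +3 cyc — BAD: Δcyc=3≠L

first_bad_hop = 2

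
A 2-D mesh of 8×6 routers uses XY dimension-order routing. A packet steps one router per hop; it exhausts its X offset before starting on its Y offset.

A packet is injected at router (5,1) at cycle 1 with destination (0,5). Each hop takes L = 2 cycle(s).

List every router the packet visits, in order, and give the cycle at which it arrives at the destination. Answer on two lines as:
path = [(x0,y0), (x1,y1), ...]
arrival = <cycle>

hop 0: (5,1) @ cyc 1
hop 1: (4,1) @ cyc 3  [W]
hop 2: (3,1) @ cyc 5  [W]
hop 3: (2,1) @ cyc 7  [W]
hop 4: (1,1) @ cyc 9  [W]
hop 5: (0,1) @ cyc 11  [W]
hop 6: (0,2) @ cyc 13  [N]
hop 7: (0,3) @ cyc 15  [N]
hop 8: (0,4) @ cyc 17  [N]
hop 9: (0,5) @ cyc 19  [N]

path = [(5,1), (4,1), (3,1), (2,1), (1,1), (0,1), (0,2), (0,3), (0,4), (0,5)]
arrival = 19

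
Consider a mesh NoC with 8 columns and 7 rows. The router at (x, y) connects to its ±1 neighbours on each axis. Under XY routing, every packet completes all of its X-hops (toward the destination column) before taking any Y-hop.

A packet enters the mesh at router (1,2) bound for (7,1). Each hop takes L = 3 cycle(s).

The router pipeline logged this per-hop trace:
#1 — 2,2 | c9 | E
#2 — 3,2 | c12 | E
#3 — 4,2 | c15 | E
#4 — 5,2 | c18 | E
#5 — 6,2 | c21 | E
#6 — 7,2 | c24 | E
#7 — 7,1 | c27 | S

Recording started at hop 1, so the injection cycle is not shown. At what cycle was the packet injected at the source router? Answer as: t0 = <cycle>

Hop 1 reached at cycle 9; hop k is at t0 + k·L.
t0 = cyc[1] − L = 9 − 3 = 6.

t0 = 6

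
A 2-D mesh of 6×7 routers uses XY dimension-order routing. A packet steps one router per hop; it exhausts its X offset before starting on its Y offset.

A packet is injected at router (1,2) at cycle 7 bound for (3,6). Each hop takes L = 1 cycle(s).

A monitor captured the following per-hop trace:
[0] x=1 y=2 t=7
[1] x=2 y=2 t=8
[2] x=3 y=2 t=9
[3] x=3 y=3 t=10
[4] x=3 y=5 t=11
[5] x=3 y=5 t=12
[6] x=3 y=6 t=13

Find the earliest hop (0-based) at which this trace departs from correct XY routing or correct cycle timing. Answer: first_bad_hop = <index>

first_bad_hop = 4

[1] (+1,+0) / 1c ⇒ ok
[2] (+1,+0) / 1c ⇒ ok
[3] (+0,+1) / 1c ⇒ ok
[4] (+0,+2) / 1c ⇒ BAD: non-unit step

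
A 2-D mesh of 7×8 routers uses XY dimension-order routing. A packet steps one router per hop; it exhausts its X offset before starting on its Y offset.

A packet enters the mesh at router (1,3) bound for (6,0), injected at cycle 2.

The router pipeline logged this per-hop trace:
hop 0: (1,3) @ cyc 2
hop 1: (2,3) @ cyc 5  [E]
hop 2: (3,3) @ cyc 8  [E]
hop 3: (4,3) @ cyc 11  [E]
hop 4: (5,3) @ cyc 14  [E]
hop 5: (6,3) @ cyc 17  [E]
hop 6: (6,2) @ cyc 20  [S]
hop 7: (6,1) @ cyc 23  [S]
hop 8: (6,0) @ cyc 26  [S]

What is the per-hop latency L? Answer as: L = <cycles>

cyc[1] − cyc[0] = 5 − 2 = 3.
That increment is L by definition: L = 3.

L = 3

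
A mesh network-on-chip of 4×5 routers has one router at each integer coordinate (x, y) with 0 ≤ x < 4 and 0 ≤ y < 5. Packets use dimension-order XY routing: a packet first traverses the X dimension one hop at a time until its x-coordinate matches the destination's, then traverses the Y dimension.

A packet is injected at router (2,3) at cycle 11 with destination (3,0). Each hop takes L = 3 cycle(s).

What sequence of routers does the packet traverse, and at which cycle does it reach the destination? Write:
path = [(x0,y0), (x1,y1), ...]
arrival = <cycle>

path = [(2,3), (3,3), (3,2), (3,1), (3,0)]
arrival = 23

src (2,3)  cyc=11
E→(3,3)  cyc=14
S→(3,2)  cyc=17
S→(3,1)  cyc=20
S→(3,0)  cyc=23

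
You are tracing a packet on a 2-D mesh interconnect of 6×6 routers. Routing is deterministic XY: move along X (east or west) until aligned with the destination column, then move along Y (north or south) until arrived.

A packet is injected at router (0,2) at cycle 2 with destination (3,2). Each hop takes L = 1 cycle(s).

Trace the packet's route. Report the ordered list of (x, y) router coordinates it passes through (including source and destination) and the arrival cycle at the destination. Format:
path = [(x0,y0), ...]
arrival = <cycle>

t=2: at (0,2)
t=3: at (1,2) after E
t=4: at (2,2) after E
t=5: at (3,2) after E

path = [(0,2), (1,2), (2,2), (3,2)]
arrival = 5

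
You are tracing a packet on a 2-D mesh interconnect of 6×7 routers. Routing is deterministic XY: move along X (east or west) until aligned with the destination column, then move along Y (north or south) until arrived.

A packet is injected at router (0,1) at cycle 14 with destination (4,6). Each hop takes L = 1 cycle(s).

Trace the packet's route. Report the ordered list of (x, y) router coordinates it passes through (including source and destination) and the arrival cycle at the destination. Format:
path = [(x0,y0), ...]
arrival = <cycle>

path = [(0,1), (1,1), (2,1), (3,1), (4,1), (4,2), (4,3), (4,4), (4,5), (4,6)]
arrival = 23

[0] x=0 y=1 t=14
[1] x=1 y=1 t=15 →E
[2] x=2 y=1 t=16 →E
[3] x=3 y=1 t=17 →E
[4] x=4 y=1 t=18 →E
[5] x=4 y=2 t=19 →N
[6] x=4 y=3 t=20 →N
[7] x=4 y=4 t=21 →N
[8] x=4 y=5 t=22 →N
[9] x=4 y=6 t=23 →N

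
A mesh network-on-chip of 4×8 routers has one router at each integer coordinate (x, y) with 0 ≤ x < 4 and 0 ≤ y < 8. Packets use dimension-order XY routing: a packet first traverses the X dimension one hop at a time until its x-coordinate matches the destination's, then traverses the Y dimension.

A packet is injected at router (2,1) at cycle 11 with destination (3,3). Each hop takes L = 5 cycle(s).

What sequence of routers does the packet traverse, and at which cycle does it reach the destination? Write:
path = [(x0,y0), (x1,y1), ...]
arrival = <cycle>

t=11: at (2,1)
t=16: at (3,1) after E
t=21: at (3,2) after N
t=26: at (3,3) after N

path = [(2,1), (3,1), (3,2), (3,3)]
arrival = 26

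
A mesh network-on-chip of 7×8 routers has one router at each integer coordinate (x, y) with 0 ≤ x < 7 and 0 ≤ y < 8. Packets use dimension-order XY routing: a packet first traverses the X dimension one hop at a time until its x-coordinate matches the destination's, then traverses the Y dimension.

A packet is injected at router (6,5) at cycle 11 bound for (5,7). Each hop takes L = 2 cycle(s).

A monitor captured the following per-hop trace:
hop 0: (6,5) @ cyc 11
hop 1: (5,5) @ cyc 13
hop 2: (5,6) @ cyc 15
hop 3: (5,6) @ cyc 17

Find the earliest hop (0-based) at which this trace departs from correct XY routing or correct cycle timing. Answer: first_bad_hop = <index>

  1: Δx=-1 Δy=+0 Δt=2 [ok]
  2: Δx=+0 Δy=+1 Δt=2 [ok]
  3: Δx=+0 Δy=+0 Δt=2 [BAD: non-unit step]

first_bad_hop = 3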